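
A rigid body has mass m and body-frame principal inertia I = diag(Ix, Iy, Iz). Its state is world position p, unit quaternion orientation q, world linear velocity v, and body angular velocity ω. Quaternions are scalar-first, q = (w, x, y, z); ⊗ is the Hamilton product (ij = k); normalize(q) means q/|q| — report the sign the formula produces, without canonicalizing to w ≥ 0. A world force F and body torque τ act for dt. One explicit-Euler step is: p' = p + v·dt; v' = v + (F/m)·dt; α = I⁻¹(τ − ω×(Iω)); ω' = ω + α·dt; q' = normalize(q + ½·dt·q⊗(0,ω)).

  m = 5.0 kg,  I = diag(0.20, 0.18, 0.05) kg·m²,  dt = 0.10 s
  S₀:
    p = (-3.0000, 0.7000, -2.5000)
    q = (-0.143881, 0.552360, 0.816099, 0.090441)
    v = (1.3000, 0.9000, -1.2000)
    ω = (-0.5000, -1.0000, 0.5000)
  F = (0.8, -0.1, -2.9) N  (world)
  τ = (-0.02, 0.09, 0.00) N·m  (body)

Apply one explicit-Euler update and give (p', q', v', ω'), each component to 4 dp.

p' = (-2.8700, 0.7900, -2.6200)
q' = (-0.0914, 0.5798, 0.8057, 0.0795)
v' = (1.3160, 0.8980, -1.2580)
ω' = (-0.5425, -0.9292, 0.5200)

α = I⁻¹(τ − ω×Iω) = (-0.4250, 0.7083, 0.2000)
ω + α·dt = (-0.5425, -0.9292, 0.5200)
2q̇ = q⊗(0,ω) = (1.0470585, 0.5704310, -0.1775195, -0.2162510)
updated quaternion q' = (-0.0914, 0.5798, 0.8057, 0.0795)
a = (0.1600, -0.0200, -0.5800)
p + v·dt = (-2.8700, 0.7900, -2.6200)
v' = v + a·dt = (1.3160, 0.8980, -1.2580)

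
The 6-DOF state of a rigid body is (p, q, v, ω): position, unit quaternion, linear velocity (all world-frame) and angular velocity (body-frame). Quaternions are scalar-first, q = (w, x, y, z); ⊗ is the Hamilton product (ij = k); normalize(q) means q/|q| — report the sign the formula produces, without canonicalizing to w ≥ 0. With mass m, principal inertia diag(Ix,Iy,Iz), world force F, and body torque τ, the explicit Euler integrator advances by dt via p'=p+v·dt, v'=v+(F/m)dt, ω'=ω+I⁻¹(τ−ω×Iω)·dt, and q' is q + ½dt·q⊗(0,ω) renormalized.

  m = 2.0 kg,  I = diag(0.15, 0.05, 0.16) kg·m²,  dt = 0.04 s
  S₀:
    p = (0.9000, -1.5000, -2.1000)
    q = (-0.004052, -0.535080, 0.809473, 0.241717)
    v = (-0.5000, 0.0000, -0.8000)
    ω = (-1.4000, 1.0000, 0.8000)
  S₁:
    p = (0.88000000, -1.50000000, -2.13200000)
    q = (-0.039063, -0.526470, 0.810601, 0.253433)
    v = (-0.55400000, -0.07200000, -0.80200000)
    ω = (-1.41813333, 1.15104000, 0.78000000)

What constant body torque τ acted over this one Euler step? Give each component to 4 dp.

Δω = ω₁−ω₀ = (-0.01813333, 0.15104000, -0.02000000)
gyro term ω₀×Iω₀ = (0.0880, 0.0112, 0.1400)
applied torque τ = (0.0200, 0.2000, 0.0600)

τ = (0.0200, 0.2000, 0.0600)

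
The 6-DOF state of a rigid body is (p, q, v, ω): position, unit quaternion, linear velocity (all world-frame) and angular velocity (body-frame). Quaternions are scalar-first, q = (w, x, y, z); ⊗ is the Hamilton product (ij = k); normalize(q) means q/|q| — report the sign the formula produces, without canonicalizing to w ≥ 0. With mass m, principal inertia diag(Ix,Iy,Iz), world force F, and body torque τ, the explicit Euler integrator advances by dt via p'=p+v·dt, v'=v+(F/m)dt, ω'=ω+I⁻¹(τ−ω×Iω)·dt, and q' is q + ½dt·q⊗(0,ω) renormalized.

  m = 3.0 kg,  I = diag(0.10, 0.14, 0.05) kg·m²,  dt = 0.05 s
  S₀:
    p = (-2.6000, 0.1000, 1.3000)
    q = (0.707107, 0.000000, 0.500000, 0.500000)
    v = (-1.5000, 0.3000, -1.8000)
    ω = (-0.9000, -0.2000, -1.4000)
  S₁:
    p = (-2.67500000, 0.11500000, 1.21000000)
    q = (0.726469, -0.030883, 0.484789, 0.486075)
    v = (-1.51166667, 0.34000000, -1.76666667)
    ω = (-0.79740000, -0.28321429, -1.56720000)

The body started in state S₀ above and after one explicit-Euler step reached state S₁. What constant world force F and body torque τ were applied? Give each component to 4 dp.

F = (-0.7000, 2.4000, 2.0000)
τ = (0.1800, -0.1700, -0.1600)

Δω = ω₁−ω₀ = (0.10260000, -0.08321429, -0.16720000)
applied torque τ = (0.1800, -0.1700, -0.1600)
v₁ − v₀ = (-0.01166667, 0.04000000, 0.03333333)
applied force F = (-0.7000, 2.4000, 2.0000)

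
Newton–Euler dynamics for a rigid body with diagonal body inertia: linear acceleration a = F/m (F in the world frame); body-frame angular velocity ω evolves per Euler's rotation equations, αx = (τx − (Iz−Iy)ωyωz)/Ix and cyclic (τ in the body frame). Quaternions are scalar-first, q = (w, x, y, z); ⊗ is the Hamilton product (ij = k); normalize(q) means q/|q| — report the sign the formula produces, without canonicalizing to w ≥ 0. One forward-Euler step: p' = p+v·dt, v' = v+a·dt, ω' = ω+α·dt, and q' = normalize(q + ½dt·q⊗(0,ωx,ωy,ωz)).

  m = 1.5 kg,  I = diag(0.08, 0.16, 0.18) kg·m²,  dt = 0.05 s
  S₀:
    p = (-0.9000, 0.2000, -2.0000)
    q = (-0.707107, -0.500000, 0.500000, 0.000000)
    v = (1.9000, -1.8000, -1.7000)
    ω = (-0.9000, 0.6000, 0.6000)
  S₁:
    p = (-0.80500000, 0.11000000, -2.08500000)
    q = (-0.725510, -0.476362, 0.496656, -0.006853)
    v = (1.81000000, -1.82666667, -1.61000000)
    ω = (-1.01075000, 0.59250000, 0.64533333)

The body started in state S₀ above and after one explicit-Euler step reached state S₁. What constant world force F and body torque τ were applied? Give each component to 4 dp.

F = (-2.7000, -0.8000, 2.7000)
τ = (-0.1700, 0.0300, 0.1200)

v₁ − v₀ = (-0.09000000, -0.02666667, 0.09000000)
F = m·Δv/dt = (-2.7000, -0.8000, 2.7000)
Δω = ω₁−ω₀ = (-0.11075000, -0.00750000, 0.04533333)
precession coupling = (0.0072, 0.0540, -0.0432)
applied torque τ = (-0.1700, 0.0300, 0.1200)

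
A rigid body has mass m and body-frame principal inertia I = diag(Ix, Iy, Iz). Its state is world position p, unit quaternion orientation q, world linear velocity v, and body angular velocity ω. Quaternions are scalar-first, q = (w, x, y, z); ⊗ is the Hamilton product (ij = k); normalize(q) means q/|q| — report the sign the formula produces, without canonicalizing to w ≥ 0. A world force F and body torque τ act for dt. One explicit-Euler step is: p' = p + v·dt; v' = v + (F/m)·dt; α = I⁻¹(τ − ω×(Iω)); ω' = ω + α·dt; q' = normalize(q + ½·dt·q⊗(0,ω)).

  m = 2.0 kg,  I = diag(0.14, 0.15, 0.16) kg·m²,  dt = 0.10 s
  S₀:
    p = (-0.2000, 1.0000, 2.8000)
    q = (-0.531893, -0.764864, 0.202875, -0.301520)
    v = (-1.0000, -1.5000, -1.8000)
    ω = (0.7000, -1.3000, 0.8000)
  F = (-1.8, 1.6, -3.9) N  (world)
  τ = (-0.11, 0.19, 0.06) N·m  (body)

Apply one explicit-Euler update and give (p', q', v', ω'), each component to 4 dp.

α = I⁻¹(τ − ω×Iω) = (-0.7114, 1.3413, 0.4319)
ω' = ω + α·dt = (0.6289, -1.1659, 0.8432)
2q̇ = q⊗(0,ω) = (1.0403583, -0.6020011, 1.0922881, 0.4267963)
q + ½dt·q⊗(0,ω), renormalized = (-0.4782, -0.7922, 0.2566, -0.2792)
linear accel F/m = (-0.9000, 0.8000, -1.9500)
p' = p + v·dt = (-0.3000, 0.8500, 2.6200)
v + (F/m)dt = (-1.0900, -1.4200, -1.9950)

p' = (-0.3000, 0.8500, 2.6200)
q' = (-0.4782, -0.7922, 0.2566, -0.2792)
v' = (-1.0900, -1.4200, -1.9950)
ω' = (0.6289, -1.1659, 0.8432)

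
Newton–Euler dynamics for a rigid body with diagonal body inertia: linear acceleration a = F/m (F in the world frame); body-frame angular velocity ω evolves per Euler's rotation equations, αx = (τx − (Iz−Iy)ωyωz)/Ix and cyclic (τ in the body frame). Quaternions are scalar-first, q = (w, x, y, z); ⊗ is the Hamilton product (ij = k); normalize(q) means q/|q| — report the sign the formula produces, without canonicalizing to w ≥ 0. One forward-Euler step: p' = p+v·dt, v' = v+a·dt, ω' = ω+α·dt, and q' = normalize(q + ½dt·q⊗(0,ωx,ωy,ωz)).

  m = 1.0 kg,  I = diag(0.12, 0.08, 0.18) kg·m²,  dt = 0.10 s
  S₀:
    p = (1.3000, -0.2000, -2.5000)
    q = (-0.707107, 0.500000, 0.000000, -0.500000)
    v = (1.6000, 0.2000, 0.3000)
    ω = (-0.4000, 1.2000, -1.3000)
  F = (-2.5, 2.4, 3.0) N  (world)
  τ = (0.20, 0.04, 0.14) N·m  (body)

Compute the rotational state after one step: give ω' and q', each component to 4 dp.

ω' = (-0.1033, 1.2890, -1.2329)
q' = (-0.7266, 0.5419, 0.0001, -0.4223)

(τ − ω×Iω)/I = (2.9667, 0.8900, 0.6711)
ω' = ω + α·dt = (-0.1033, 1.2890, -1.2329)
Hamilton product q⊗(0,ω) = (-0.4500000, 0.8828428, 0.0014716, 1.5192391)
q + ½dt·q⊗(0,ω), renormalized = (-0.7266, 0.5419, 0.0001, -0.4223)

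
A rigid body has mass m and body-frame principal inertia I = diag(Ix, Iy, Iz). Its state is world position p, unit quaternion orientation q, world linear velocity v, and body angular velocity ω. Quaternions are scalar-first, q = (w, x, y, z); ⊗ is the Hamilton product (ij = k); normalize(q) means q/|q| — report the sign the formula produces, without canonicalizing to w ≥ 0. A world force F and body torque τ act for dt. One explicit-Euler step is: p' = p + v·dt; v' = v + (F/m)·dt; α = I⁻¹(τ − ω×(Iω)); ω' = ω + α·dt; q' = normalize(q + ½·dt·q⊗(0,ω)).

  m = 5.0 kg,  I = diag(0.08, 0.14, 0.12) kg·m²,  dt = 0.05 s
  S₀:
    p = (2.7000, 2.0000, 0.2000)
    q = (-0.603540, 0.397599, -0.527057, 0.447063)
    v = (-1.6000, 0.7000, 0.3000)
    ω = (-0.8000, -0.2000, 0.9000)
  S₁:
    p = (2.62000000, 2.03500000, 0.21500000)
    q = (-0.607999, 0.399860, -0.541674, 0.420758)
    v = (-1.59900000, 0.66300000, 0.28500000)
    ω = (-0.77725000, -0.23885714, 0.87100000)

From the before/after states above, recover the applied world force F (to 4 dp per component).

v₁ − v₀ = (0.00100000, -0.03700000, -0.01500000)
applied force F = (0.1000, -3.7000, -1.5000)

F = (0.1000, -3.7000, -1.5000)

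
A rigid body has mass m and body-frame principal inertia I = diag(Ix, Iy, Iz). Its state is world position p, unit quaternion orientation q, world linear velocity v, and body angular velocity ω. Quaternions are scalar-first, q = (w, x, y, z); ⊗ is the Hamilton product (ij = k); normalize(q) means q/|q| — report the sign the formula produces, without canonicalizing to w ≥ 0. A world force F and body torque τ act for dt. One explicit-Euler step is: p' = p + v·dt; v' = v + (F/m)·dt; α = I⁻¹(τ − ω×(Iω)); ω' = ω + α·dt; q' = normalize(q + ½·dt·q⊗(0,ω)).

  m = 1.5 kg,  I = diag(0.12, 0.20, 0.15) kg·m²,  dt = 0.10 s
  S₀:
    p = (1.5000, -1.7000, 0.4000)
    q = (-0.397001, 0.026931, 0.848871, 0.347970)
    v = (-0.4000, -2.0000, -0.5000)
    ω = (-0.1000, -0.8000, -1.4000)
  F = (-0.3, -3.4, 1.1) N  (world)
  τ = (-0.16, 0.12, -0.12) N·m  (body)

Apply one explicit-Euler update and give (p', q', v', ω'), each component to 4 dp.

a = (-0.2000, -2.2667, 0.7333)
p + v·dt = (1.4600, -1.9000, 0.3500)
new velocity v' = (-0.4200, -2.2267, -0.4267)
α = I⁻¹(τ − ω×Iω) = (-0.8667, 0.6210, -0.8427)
ω + α·dt = (-0.1867, -0.7379, -1.4843)
q⊗(0,ω) = (1.1689479, -0.8703433, 0.3205072, 0.6191437)
q + ½dt·q⊗(0,ω), renormalized = (-0.3375, -0.0165, 0.8621, 0.3777)

p' = (1.4600, -1.9000, 0.3500)
q' = (-0.3375, -0.0165, 0.8621, 0.3777)
v' = (-0.4200, -2.2267, -0.4267)
ω' = (-0.1867, -0.7379, -1.4843)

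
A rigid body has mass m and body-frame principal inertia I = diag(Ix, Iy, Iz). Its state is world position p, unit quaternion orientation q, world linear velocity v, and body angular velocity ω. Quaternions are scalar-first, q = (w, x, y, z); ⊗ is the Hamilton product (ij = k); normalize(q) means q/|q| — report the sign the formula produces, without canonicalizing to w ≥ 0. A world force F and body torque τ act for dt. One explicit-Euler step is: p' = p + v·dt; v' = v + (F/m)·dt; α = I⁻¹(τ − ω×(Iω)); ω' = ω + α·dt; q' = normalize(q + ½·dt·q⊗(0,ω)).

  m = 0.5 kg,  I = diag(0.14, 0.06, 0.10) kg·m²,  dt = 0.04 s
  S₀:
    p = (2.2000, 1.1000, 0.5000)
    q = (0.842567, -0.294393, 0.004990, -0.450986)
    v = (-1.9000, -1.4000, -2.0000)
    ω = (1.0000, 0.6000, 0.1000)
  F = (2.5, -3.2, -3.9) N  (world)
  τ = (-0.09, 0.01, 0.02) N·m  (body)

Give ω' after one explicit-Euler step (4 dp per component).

ω' = (0.9736, 0.6040, 0.1272)

(τ − ω×Iω)/I = (-0.6600, 0.1000, 0.6800)
ω' = ω + α·dt = (0.9736, 0.6040, 0.1272)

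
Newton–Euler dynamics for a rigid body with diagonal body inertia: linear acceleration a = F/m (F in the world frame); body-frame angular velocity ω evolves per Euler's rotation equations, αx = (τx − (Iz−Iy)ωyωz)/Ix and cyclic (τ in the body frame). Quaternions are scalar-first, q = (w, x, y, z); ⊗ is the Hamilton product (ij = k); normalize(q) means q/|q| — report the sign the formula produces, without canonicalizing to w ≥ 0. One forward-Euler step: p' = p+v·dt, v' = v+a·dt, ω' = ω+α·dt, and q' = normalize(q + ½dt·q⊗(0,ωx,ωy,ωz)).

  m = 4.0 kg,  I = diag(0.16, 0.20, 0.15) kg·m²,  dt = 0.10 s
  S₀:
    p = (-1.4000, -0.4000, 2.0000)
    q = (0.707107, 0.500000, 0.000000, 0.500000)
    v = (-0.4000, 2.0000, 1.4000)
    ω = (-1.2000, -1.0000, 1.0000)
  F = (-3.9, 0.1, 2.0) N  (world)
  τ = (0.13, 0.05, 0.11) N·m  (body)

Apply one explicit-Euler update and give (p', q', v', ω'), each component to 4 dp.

a = (-0.9750, 0.0250, 0.5000)
p + v·dt = (-1.4400, -0.2000, 2.1400)
v' = v + a·dt = (-0.4975, 2.0025, 1.4500)
angular accel α = (0.5000, 0.3100, 0.4133)
ω + α·dt = (-1.1500, -0.9690, 1.0413)
Hamilton product q⊗(0,ω) = (0.1000000, -0.3485284, -1.8071070, 0.2071070)
updated quaternion q' = (0.7091, 0.4805, -0.0900, 0.5082)

p' = (-1.4400, -0.2000, 2.1400)
q' = (0.7091, 0.4805, -0.0900, 0.5082)
v' = (-0.4975, 2.0025, 1.4500)
ω' = (-1.1500, -0.9690, 1.0413)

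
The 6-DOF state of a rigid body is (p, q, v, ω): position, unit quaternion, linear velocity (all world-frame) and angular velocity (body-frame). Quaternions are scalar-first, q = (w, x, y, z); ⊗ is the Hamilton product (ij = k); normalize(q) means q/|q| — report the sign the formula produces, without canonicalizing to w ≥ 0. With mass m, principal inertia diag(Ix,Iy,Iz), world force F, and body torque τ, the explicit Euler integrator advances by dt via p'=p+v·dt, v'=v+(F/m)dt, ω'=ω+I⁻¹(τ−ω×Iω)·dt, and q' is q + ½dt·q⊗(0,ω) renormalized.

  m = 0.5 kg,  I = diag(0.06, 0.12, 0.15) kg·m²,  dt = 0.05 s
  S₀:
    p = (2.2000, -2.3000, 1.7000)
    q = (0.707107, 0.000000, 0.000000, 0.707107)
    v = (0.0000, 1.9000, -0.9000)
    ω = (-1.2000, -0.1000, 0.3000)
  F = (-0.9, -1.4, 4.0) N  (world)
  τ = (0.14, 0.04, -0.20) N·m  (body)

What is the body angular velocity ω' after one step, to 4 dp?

ω' = (-1.0826, -0.0968, 0.2309)

gyro term ω×Iω = (-0.0009, 0.0324, 0.0072)
α = I⁻¹(τ − ω×Iω) = (2.3483, 0.0633, -1.3813)
new body rate ω' = (-1.0826, -0.0968, 0.2309)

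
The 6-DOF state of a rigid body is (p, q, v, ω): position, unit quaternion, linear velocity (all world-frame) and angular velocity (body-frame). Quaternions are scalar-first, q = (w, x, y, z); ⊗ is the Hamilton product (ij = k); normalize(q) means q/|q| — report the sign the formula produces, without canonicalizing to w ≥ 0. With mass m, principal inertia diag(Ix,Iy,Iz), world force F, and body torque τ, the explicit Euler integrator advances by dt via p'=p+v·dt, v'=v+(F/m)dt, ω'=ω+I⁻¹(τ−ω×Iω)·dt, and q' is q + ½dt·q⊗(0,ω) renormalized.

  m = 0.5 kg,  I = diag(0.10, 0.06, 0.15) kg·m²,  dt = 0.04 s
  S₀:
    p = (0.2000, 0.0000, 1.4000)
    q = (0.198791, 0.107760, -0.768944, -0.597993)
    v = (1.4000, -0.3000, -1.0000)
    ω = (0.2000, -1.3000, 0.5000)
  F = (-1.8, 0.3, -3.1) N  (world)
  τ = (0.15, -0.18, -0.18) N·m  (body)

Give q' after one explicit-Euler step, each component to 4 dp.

Hamilton product q⊗(0,ω) = (-0.7221827, -1.1221047, -0.4319069, 0.1130963)
q + ½dt·q⊗(0,ω), renormalized = (0.1843, 0.0853, -0.7773, -0.5955)

q' = (0.1843, 0.0853, -0.7773, -0.5955)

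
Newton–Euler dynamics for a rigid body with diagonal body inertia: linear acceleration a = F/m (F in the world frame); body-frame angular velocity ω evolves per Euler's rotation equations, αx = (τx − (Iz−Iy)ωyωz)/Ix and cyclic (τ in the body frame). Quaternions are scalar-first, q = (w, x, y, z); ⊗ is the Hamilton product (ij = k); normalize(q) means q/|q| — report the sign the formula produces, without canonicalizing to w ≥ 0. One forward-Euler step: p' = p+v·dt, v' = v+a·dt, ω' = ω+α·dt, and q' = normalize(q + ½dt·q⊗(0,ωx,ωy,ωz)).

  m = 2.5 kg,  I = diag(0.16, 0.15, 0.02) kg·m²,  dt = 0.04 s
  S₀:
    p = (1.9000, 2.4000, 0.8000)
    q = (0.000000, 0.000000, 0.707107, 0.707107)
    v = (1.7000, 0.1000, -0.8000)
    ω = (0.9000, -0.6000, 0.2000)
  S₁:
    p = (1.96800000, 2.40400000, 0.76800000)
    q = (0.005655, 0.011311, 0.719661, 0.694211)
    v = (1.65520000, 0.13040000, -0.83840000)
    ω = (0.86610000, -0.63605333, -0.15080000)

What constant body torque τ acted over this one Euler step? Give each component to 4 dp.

τ = (-0.1200, -0.1100, -0.1700)

Δω = ω₁−ω₀ = (-0.03390000, -0.03605333, -0.35080000)
τ = I·(Δω/dt) + ω₀×(Iω₀) = (-0.1200, -0.1100, -0.1700)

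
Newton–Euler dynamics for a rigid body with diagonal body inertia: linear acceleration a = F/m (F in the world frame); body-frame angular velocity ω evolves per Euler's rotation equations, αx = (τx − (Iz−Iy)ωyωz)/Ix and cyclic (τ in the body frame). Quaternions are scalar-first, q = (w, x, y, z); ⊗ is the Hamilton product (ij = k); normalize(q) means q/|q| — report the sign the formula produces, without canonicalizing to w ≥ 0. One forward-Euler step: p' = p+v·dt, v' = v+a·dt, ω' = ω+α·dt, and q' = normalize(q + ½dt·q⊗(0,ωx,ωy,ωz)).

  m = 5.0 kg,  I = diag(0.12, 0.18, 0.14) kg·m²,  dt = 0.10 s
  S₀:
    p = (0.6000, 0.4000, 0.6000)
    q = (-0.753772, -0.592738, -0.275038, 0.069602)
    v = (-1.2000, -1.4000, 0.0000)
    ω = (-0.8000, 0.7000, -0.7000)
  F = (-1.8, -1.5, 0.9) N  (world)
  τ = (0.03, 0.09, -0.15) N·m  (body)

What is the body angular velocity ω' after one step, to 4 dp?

ω×(Iω) gyroscopic = (0.0196, -0.0112, -0.0336)
(τ − ω×Iω)/I = (0.0867, 0.5622, -0.8314)
new body rate ω' = (-0.7913, 0.7562, -0.7831)

ω' = (-0.7913, 0.7562, -0.7831)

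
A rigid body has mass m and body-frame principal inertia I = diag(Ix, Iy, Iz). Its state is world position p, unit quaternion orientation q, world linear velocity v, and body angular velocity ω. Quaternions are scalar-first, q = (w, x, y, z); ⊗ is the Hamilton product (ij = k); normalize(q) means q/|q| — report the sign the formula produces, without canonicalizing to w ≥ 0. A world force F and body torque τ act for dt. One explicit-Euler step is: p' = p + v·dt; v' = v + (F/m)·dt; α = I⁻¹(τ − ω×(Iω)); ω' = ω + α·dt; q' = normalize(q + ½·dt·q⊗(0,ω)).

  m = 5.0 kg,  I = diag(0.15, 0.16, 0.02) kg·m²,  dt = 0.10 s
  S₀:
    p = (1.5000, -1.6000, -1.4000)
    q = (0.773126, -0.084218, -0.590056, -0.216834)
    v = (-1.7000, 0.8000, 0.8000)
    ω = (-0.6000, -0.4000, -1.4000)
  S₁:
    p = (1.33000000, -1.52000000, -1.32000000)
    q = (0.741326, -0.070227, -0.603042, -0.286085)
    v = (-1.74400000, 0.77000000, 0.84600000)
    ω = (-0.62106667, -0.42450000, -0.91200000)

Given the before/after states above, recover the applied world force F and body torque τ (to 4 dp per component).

v₁ − v₀ = (-0.04400000, -0.03000000, 0.04600000)
applied force F = (-2.2000, -1.5000, 2.3000)
Δω = ω₁−ω₀ = (-0.02106667, -0.02450000, 0.48800000)
applied torque τ = (-0.1100, 0.0700, 0.1000)

F = (-2.2000, -1.5000, 2.3000)
τ = (-0.1100, 0.0700, 0.1000)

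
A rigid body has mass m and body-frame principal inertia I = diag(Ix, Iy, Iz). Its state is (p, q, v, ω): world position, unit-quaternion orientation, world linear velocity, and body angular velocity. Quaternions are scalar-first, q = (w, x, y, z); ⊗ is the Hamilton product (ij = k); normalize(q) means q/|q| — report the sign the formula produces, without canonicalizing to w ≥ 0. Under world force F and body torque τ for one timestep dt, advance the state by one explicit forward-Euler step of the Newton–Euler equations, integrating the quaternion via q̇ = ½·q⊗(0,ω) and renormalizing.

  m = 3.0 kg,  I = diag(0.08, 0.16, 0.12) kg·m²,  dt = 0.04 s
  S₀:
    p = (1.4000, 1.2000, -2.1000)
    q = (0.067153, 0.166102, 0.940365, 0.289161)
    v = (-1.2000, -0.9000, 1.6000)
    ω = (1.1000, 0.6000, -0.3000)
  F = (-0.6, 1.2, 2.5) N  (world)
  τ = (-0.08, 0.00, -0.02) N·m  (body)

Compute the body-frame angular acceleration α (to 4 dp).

gyro term ω×Iω = (0.0072, 0.0132, 0.0528)
α = I⁻¹(τ − ω×Iω) = (-1.0900, -0.0825, -0.6067)

α = (-1.0900, -0.0825, -0.6067)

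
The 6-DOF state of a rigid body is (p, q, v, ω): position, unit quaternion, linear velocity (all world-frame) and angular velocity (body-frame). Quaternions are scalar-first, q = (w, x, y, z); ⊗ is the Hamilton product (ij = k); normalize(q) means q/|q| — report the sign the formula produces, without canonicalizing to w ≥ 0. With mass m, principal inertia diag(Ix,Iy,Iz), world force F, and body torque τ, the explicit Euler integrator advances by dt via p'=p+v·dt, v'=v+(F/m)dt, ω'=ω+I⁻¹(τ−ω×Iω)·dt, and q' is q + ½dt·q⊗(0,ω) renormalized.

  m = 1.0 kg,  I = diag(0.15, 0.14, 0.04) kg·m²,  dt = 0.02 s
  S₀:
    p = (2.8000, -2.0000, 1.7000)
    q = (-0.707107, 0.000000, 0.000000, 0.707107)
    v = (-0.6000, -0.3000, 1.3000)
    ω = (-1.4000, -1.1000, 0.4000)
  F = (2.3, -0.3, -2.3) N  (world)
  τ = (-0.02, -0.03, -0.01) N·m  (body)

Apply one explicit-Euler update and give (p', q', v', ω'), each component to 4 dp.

p' = (2.7880, -2.0060, 1.7260)
q' = (-0.7098, 0.0177, -0.0021, 0.7042)
v' = (-0.5540, -0.3060, 1.2540)
ω' = (-1.4085, -1.0955, 0.4027)

a = F/m = (2.3000, -0.3000, -2.3000)
p + v·dt = (2.7880, -2.0060, 1.7260)
new velocity v' = (-0.5540, -0.3060, 1.2540)
angular accel α = (-0.4267, 0.2257, 0.1350)
new body rate ω' = (-1.4085, -1.0955, 0.4027)
Hamilton product q⊗(0,ω) = (-0.2828428, 1.7677675, -0.2121321, -0.2828428)
q + ½dt·q⊗(0,ω), renormalized = (-0.7098, 0.0177, -0.0021, 0.7042)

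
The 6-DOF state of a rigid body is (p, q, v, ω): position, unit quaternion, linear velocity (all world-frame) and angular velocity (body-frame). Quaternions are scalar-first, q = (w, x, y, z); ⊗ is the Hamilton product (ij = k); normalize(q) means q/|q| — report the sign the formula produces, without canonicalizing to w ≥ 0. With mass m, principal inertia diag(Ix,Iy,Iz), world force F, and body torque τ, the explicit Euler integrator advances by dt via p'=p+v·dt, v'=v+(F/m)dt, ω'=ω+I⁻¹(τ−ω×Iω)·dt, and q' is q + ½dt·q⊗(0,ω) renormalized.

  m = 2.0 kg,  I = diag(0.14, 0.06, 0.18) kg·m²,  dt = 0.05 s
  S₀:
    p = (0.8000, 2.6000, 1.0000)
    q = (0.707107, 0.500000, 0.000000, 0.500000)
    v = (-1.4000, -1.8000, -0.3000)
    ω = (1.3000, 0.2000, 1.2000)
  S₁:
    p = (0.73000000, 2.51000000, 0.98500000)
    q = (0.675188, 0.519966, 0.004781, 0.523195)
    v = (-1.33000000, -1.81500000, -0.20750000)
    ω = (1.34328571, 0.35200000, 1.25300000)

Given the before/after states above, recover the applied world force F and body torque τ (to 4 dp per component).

velocity change Δv = (0.07000000, -0.01500000, 0.09250000)
applied force F = (2.8000, -0.6000, 3.7000)
ω₁ − ω₀ = (0.04328571, 0.15200000, 0.05300000)
precession coupling = (0.0288, -0.0624, -0.0208)
I·α + gyro = (0.1500, 0.1200, 0.1700)

F = (2.8000, -0.6000, 3.7000)
τ = (0.1500, 0.1200, 0.1700)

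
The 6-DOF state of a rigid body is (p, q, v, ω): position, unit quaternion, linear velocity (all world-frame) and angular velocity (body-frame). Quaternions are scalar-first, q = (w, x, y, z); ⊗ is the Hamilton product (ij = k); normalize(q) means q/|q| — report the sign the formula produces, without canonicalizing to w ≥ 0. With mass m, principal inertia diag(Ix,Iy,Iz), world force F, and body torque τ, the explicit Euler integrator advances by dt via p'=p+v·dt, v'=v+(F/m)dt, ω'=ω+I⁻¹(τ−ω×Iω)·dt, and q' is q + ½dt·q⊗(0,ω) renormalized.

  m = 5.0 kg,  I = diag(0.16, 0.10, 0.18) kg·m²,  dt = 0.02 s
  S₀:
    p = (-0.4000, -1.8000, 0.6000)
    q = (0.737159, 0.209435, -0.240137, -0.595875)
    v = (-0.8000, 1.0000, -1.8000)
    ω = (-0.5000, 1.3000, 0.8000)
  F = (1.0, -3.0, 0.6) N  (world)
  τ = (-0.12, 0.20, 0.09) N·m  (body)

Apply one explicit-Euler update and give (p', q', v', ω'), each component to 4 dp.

gyro term ω×Iω = (0.0832, 0.0080, 0.0390)
angular accel α = (-1.2700, 1.9200, 0.2833)
ω + α·dt = (-0.5254, 1.3384, 0.8057)
q⊗(0,ω) = (0.8935956, 0.2139484, 1.0886962, 0.7419242)
q' = normalize(q + ½dt·q⊗(0,ω)) = (0.7460, 0.2115, -0.2292, -0.5884)
a = (0.2000, -0.6000, 0.1200)
p' = p + v·dt = (-0.4160, -1.7800, 0.5640)
v' = v + a·dt = (-0.7960, 0.9880, -1.7976)

p' = (-0.4160, -1.7800, 0.5640)
q' = (0.7460, 0.2115, -0.2292, -0.5884)
v' = (-0.7960, 0.9880, -1.7976)
ω' = (-0.5254, 1.3384, 0.8057)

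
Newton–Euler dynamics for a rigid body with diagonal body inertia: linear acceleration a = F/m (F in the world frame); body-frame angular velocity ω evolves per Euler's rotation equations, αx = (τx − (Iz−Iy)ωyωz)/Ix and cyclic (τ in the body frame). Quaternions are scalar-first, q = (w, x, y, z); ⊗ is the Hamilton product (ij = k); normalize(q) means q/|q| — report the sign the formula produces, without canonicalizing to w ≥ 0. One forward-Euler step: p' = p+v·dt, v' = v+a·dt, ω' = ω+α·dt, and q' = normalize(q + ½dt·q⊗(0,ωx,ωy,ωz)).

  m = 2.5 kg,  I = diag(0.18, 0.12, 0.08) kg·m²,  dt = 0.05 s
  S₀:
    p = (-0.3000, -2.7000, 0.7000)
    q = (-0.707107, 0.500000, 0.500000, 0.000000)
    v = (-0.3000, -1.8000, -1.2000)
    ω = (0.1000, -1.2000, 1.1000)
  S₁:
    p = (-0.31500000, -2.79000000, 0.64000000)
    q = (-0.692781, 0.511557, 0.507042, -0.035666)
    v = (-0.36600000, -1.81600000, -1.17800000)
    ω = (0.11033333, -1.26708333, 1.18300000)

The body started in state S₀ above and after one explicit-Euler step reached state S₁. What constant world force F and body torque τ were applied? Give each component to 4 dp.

F = (-3.3000, -0.8000, 1.1000)
τ = (0.0900, -0.1500, 0.1400)

v₁ − v₀ = (-0.06600000, -0.01600000, 0.02200000)
m·(v₁−v₀)/dt = (-3.3000, -0.8000, 1.1000)
ω₁ − ω₀ = (0.01033333, -0.06708333, 0.08300000)
applied torque τ = (0.0900, -0.1500, 0.1400)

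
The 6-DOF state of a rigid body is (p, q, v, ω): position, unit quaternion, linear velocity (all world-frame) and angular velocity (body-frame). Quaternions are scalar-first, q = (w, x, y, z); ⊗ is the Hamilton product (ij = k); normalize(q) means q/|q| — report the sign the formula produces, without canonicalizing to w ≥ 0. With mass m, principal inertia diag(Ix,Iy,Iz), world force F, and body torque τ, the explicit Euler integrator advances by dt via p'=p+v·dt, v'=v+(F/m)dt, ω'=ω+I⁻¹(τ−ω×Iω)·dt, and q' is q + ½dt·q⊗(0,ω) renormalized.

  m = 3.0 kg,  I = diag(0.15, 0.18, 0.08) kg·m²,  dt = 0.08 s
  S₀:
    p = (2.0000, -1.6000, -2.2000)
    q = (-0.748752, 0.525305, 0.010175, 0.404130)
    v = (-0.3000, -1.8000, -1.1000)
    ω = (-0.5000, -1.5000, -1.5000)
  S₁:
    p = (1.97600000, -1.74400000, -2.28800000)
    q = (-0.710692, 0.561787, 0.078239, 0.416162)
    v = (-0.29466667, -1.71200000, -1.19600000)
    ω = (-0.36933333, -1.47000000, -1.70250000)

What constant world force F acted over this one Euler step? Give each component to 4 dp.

v₁ − v₀ = (0.00533333, 0.08800000, -0.09600000)
F = m·Δv/dt = (0.2000, 3.3000, -3.6000)

F = (0.2000, 3.3000, -3.6000)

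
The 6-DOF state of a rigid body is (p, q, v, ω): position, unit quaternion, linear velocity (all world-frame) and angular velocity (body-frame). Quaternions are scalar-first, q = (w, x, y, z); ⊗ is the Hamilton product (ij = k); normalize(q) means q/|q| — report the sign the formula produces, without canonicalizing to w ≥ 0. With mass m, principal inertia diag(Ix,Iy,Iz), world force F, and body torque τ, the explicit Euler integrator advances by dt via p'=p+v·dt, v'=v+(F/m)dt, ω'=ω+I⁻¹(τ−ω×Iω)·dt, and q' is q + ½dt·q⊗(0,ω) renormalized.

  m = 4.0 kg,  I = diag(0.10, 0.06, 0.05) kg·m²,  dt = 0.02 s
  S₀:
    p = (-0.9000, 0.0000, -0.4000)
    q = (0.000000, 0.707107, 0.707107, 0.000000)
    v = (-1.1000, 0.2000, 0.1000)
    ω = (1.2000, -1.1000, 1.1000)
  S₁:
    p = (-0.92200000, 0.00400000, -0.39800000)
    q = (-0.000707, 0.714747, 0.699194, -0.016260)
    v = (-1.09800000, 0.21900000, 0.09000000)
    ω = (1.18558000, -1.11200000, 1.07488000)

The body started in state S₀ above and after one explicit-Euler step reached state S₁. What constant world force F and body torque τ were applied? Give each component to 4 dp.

rate change Δω = (-0.01442000, -0.01200000, -0.02512000)
I·α + gyro = (-0.0600, 0.0300, -0.0100)
velocity change Δv = (0.00200000, 0.01900000, -0.01000000)
applied force F = (0.4000, 3.8000, -2.0000)

F = (0.4000, 3.8000, -2.0000)
τ = (-0.0600, 0.0300, -0.0100)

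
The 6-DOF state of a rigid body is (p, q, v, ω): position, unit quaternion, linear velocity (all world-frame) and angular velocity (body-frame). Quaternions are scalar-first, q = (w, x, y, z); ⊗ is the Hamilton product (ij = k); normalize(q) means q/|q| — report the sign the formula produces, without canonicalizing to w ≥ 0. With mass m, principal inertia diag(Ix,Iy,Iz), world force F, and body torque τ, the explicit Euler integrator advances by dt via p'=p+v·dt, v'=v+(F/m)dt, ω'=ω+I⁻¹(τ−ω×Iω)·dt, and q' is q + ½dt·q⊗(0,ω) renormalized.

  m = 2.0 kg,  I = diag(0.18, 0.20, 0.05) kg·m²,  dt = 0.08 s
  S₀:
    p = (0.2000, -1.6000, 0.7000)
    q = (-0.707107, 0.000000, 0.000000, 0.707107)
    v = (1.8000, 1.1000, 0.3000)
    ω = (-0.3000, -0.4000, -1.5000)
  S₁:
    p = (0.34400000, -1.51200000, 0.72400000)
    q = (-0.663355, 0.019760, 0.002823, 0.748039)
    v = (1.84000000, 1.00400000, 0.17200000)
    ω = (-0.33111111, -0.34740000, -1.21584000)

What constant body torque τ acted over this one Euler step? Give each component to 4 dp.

Δω = ω₁−ω₀ = (-0.03111111, 0.05260000, 0.28416000)
ω₀×(Iω₀) = (-0.0900, 0.0585, 0.0024)
τ = I·(Δω/dt) + ω₀×(Iω₀) = (-0.1600, 0.1900, 0.1800)

τ = (-0.1600, 0.1900, 0.1800)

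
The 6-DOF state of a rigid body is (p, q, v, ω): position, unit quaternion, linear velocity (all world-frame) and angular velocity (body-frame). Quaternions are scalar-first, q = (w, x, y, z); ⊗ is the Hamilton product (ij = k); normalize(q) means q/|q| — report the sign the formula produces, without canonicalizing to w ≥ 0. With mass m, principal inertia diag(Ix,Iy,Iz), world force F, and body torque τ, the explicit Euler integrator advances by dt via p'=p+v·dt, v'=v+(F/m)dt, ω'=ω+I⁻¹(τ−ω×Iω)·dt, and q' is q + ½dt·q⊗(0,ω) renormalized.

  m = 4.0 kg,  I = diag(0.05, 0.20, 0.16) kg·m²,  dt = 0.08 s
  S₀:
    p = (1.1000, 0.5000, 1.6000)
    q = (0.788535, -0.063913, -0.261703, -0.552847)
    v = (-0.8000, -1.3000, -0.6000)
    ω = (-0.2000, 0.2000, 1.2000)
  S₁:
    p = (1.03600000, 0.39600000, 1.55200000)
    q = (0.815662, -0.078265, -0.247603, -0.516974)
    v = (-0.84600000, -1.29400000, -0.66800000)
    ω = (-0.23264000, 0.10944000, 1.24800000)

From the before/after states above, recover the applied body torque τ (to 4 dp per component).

τ = (-0.0300, -0.2000, 0.0900)

ω₁ − ω₀ = (-0.03264000, -0.09056000, 0.04800000)
I·α + gyro = (-0.0300, -0.2000, 0.0900)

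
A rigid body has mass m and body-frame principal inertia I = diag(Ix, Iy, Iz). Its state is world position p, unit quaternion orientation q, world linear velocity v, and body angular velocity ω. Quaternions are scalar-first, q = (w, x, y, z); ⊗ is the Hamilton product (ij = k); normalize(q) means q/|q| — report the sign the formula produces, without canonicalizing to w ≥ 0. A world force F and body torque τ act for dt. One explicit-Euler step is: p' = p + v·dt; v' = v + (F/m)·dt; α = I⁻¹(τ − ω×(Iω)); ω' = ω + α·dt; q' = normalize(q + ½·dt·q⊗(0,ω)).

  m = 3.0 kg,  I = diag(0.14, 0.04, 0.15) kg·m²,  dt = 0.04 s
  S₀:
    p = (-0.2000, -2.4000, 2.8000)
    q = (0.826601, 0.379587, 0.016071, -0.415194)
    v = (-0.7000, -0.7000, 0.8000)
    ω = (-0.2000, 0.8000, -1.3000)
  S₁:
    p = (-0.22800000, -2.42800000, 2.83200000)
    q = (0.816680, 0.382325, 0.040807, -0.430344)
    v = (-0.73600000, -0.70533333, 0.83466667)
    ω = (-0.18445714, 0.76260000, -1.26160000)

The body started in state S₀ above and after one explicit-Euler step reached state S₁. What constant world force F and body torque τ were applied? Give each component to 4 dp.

F = (-2.7000, -0.4000, 2.6000)
τ = (-0.0600, -0.0400, 0.1600)

ω₁ − ω₀ = (0.01554286, -0.03740000, 0.03840000)
I·α + gyro = (-0.0600, -0.0400, 0.1600)
v₁ − v₀ = (-0.03600000, -0.00533333, 0.03466667)
m·(v₁−v₀)/dt = (-2.7000, -0.4000, 2.6000)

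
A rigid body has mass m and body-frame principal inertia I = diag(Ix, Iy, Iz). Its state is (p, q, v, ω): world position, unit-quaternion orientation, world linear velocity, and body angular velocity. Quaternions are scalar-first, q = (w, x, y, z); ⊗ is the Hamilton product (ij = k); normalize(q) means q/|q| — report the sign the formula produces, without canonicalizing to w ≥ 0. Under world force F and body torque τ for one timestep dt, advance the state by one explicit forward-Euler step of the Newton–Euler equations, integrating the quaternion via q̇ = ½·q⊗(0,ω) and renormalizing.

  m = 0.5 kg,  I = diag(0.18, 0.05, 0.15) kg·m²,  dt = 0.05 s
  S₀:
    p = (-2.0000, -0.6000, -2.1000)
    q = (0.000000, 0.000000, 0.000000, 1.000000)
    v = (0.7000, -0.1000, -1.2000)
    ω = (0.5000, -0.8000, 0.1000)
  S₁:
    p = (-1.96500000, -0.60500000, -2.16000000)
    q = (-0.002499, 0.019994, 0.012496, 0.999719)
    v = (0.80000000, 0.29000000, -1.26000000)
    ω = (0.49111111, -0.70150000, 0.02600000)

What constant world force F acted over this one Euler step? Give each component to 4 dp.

Δv = v₁−v₀ = (0.10000000, 0.39000000, -0.06000000)
F = m·Δv/dt = (1.0000, 3.9000, -0.6000)

F = (1.0000, 3.9000, -0.6000)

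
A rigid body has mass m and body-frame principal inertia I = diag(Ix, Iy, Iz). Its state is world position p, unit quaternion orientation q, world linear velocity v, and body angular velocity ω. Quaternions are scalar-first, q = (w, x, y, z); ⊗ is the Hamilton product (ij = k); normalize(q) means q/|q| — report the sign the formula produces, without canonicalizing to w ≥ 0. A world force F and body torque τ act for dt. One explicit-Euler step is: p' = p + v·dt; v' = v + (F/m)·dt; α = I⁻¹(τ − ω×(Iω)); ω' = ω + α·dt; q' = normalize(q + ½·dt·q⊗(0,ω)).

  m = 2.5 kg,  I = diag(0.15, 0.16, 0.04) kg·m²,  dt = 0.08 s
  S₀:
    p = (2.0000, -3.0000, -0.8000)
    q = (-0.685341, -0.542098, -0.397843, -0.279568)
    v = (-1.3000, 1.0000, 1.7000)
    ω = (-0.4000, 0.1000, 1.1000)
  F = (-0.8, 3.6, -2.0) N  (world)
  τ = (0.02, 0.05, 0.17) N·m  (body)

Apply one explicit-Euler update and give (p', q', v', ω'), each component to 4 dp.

p' = (1.8960, -2.9200, -0.6640)
q' = (-0.6794, -0.5469, -0.3718, -0.3179)
v' = (-1.3256, 1.1152, 1.6360)
ω' = (-0.3823, 0.1492, 1.4408)

a = F/m = (-0.3200, 1.4400, -0.8000)
p' = p + v·dt = (1.8960, -2.9200, -0.6640)
v' = v + a·dt = (-1.3256, 1.1152, 1.6360)
(τ − ω×Iω)/I = (0.2213, 0.6150, 4.2600)
ω' = ω + α·dt = (-0.3823, 0.1492, 1.4408)
Hamilton product q⊗(0,ω) = (0.1304699, -0.1355341, 0.6396009, -0.9672221)
q' = normalize(q + ½dt·q⊗(0,ω)) = (-0.6794, -0.5469, -0.3718, -0.3179)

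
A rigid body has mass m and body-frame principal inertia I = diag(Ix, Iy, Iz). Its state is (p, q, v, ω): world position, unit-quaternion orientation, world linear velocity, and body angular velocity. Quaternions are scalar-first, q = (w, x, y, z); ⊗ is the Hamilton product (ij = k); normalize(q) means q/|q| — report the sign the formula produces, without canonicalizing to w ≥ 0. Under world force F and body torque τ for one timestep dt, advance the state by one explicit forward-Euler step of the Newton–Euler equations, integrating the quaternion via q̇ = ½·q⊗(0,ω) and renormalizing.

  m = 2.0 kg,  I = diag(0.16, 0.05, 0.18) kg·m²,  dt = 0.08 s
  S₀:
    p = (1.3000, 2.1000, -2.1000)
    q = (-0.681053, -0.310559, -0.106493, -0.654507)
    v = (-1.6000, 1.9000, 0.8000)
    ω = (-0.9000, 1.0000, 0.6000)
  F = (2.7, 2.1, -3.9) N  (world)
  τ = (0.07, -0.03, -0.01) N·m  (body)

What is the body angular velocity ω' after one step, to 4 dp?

ω' = (-0.9040, 0.9347, 0.5516)

(τ − ω×Iω)/I = (-0.0500, -0.8160, -0.6056)
ω + α·dt = (-0.9040, 0.9347, 0.5516)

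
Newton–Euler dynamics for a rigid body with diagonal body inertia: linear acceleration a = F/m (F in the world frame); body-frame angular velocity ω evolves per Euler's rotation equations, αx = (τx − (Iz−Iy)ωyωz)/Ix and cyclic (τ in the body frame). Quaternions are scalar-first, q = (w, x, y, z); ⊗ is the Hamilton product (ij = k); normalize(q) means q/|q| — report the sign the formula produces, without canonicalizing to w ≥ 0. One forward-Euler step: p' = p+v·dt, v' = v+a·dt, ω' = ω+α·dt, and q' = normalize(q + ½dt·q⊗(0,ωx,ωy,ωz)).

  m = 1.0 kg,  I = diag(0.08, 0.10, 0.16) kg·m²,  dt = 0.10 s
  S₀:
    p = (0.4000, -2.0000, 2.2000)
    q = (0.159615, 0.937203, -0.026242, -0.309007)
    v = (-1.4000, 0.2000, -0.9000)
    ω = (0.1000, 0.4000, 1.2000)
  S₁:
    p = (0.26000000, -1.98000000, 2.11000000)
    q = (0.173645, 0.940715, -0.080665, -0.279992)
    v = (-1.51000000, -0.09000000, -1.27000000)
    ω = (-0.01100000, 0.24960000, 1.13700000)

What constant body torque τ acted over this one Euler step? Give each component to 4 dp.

τ = (-0.0600, -0.1600, -0.1000)

rate change Δω = (-0.11100000, -0.15040000, -0.06300000)
τ = I·(Δω/dt) + ω₀×(Iω₀) = (-0.0600, -0.1600, -0.1000)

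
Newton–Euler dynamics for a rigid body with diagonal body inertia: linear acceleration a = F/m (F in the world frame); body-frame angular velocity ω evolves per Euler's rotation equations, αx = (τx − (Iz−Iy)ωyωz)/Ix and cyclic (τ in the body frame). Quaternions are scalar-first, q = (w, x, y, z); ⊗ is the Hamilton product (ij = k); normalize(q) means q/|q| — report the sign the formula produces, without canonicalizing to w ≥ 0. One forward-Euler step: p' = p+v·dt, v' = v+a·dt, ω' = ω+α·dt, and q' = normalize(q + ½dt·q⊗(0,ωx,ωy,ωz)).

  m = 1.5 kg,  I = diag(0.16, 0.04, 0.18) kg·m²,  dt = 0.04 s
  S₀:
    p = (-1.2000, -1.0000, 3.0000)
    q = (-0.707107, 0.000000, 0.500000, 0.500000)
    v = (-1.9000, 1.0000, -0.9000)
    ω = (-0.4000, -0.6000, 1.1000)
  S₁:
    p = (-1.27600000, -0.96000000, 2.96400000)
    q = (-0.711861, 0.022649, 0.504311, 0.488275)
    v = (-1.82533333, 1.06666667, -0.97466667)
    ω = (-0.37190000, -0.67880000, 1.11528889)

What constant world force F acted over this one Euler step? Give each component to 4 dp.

v₁ − v₀ = (0.07466667, 0.06666667, -0.07466667)
m·(v₁−v₀)/dt = (2.8000, 2.5000, -2.8000)

F = (2.8000, 2.5000, -2.8000)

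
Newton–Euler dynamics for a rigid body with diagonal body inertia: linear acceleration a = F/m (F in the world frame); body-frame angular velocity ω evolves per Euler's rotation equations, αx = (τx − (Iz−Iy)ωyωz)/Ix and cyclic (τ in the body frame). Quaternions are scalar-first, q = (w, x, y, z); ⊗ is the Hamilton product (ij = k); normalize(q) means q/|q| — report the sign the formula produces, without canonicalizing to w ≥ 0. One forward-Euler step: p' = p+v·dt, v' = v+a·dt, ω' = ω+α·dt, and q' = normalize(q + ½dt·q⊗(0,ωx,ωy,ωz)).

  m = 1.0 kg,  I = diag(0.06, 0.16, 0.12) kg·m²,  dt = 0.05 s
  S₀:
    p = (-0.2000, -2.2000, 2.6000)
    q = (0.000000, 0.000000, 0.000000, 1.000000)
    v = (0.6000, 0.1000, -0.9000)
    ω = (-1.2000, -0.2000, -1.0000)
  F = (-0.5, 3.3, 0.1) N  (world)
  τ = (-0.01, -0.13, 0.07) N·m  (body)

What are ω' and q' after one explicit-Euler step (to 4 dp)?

ω' = (-1.2017, -0.2181, -0.9808)
q' = (0.0250, 0.0050, -0.0300, 0.9992)

precession coupling ω×(Iω) = (-0.0080, -0.0720, 0.0240)
(τ − ω×Iω)/I = (-0.0333, -0.3625, 0.3833)
new body rate ω' = (-1.2017, -0.2181, -0.9808)
q⊗(0,ω) = (1.0000000, 0.2000000, -1.2000000, 0.0000000)
q' = normalize(q + ½dt·q⊗(0,ω)) = (0.0250, 0.0050, -0.0300, 0.9992)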